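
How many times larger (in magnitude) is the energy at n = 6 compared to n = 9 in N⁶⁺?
2.250

Using E_n = -13.6057 Z² / n² eV with Z = 7:

E_6 = -13.6057 × 7² / 6² = -666.6793 / 36 = -18.518869444 eV
E_9 = -13.6057 × 7² / 9² = -666.6793 / 81 = -8.230608642 eV

The ratio is:
E_6/E_9 = (-18.518869444) / (-8.230608642)
E_6/E_9 = (-666.6793/36) / (-666.6793/81)
E_6/E_9 = 81/36
E_6/E_9 = 2.250
(Note: the Z² factors cancel in the ratio.)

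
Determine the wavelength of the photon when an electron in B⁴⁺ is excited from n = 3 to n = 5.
51.258664 nm

First, find the transition energy using E_n = -13.6057 Z² / n² eV:
E_3 = -13.6057 × 5² / 3² = -37.79361111 eV
E_5 = -13.6057 × 5² / 5² = -13.60570000 eV

Photon energy: |ΔE| = |E_5 - E_3| = 24.18791111 eV

Convert to wavelength using E = hc/λ with hc = 1239.84 eV·nm:
λ = hc/E = 1239.84 eV·nm / 24.18791111 eV
λ = 51.258664 nm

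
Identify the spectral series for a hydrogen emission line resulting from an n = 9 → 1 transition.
Lyman series

The spectral series in hydrogen are named based on the final (lower) energy level:
- Lyman series: n_final = 1 (ultraviolet)
- Balmer series: n_final = 2 (visible/near-UV)
- Paschen series: n_final = 3 (infrared)
- Brackett series: n_final = 4 (infrared)
- Pfund series: n_final = 5 (far infrared)

Since this transition ends at n = 1, it belongs to the Lyman series.

For reference, this 9 → 1 line has photon energy
ΔE = 13.6057 eV × (1/1² - 1/9²) = 13.4377284 eV,
corresponding to wavelength λ = hc/ΔE = 1239.84 eV·nm / 13.4377284 eV = 92.26559 nm in the ultraviolet region.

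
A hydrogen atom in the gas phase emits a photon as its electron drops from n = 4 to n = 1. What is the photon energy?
12.75534 eV

The energy levels are E_n = -13.6057 eV / n².

Energy at n = 4: E_4 = -13.6057 / 4² = -0.85035625 eV
Energy at n = 1: E_1 = -13.6057 / 1² = -13.60570000 eV

For emission (electron falling to lower state), the photon energy is:
E_photon = E_4 - E_1 = |-0.85035625 - (-13.60570000)|
E_photon = 12.75534 eV

This energy is carried away by the emitted photon.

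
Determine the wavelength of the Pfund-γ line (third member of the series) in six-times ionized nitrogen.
76.29640 nm

The lines of a series are numbered from the longest wavelength (smallest ΔE) outward; the third line is the transition from n = n_f + 3 to n_f.
The Pfund series has all transitions ending at n_f = 5.

For N⁶⁺ (Z = 7), the third line (γ-line) is the jump from n = 8 to n = 5:
E_8 = -13.6057 × 7² / 8² = -10.4168641 eV
E_5 = -13.6057 × 7² / 5² = -26.6671720 eV
ΔE = E_8 - E_5 = 16.2503079 eV

λ = hc/E = 1239.84 eV·nm / 16.2503079 eV
λ = 76.29640 nm

This is the γ-line of the Pfund series in N⁶⁺.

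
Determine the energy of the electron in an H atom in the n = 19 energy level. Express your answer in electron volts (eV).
-0.038 eV

The energy levels of a hydrogen-like atom are given by:
E_n = -13.6057 eV / n²

For n = 19:
E_19 = -13.6057 eV / 19²
E_19 = -13.6057 eV / 361
E_19 = -0.038 eV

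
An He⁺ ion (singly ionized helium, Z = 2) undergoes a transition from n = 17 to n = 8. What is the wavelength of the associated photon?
1872.751 nm

First, find the transition energy using E_n = -13.6057 Z² / n² eV:
E_17 = -13.6057 × 2² / 17² = -0.188314187 eV
E_8 = -13.6057 × 2² / 8² = -0.850356250 eV

Photon energy: |ΔE| = |E_8 - E_17| = 0.662042063 eV

Convert to wavelength using E = hc/λ with hc = 1239.84 eV·nm:
λ = hc/E = 1239.84 eV·nm / 0.662042063 eV
λ = 1872.751 nm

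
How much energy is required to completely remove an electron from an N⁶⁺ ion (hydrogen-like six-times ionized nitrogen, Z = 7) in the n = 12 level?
4.630 eV

The ionization energy is the energy needed to remove the electron completely (n → ∞).

For a hydrogen-like ion with Z = 7, E_n = -13.6057 Z² / n² eV.

At n = 12: E_12 = -13.6057 × 7² / 12² = -4.629717 eV
At n = ∞: E_∞ = 0 eV

Ionization energy = E_∞ - E_12 = 0 - (-4.629717) = 4.629717 eV
Ionization energy ≈ 4.630 eV

This is also called the binding energy of the electron in state n = 12.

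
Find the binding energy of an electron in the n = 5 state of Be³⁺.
8.707648 eV

The ionization energy is the energy needed to remove the electron completely (n → ∞).

For a hydrogen-like ion with Z = 4, E_n = -13.6057 Z² / n² eV.

At n = 5: E_5 = -13.6057 × 4² / 5² = -8.707648000 eV
At n = ∞: E_∞ = 0 eV

Ionization energy = E_∞ - E_5 = 0 - (-8.707648000) = 8.707648000 eV
Ionization energy ≈ 8.707648 eV

This is also called the binding energy of the electron in state n = 5.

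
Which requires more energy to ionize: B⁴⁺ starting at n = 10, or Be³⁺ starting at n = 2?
Be³⁺ at n = 2 (E = -54.42280 eV)

Using E_n = -13.6057 Z² / n² eV:

B⁴⁺ (Z = 5) at n = 10:
E = -13.6057 × 5² / 10² = -13.6057 × 25 / 100 = -3.40142500 eV

Be³⁺ (Z = 4) at n = 2:
E = -13.6057 × 4² / 2² = -13.6057 × 16 / 4 = -54.42280000 eV

Since -54.42280000 eV < -3.40142500 eV,
Be³⁺ at n = 2 is more tightly bound (requires more energy to ionize).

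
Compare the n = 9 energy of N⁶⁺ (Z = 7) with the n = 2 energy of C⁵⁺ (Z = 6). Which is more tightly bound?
C⁵⁺ at n = 2 (E = -122.45130 eV)

Using E_n = -13.6057 Z² / n² eV:

N⁶⁺ (Z = 7) at n = 9:
E = -13.6057 × 7² / 9² = -13.6057 × 49 / 81 = -8.23060864 eV

C⁵⁺ (Z = 6) at n = 2:
E = -13.6057 × 6² / 2² = -13.6057 × 36 / 4 = -122.45130000 eV

Since -122.45130000 eV < -8.23060864 eV,
C⁵⁺ at n = 2 is more tightly bound (requires more energy to ionize).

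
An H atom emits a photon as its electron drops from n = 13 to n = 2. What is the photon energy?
3.3209 eV

The energy levels are E_n = -13.6057 eV / n².

Energy at n = 13: E_13 = -13.6057 / 13² = -0.0805071 eV
Energy at n = 2: E_2 = -13.6057 / 2² = -3.4014250 eV

For emission (electron falling to lower state), the photon energy is:
E_photon = E_13 - E_2 = |-0.0805071 - (-3.4014250)|
E_photon = 3.3209 eV

This energy is carried away by the emitted photon.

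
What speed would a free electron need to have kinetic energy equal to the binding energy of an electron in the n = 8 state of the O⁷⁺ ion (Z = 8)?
2.19e+06 m/s (or 0.729740% of c)

The binding energy at n = 8 for O⁷⁺ is:
E_8 = -13.6057 × 8²/8² = -13.60570000 eV
|E_8| = 13.60570000 eV

Convert to Joules:
KE = 13.60570000 eV × (1.602177 × 10⁻¹⁹ J/eV) = 2.1799e-18 J

Using KE = ½mv²:
v = √(2·KE/m_e)
v = √(2 × 2.1799e-18 J / 9.10938 × 10⁻³¹ kg)
v = 2.19e+06 m/s

This is approximately 0.729740% the speed of light.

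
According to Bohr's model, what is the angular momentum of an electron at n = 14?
1.476e-33 J·s (or 14ℏ)

In the Bohr model, angular momentum is quantized:
L = nℏ

where ℏ = h/(2π) = 1.05457e-34 J·s

For n = 14:
L = 14 × 1.05457e-34 J·s
L = 1.476e-33 J·s

This can also be written as L = 14ℏ.
The angular momentum is an integer multiple of the reduced Planck constant.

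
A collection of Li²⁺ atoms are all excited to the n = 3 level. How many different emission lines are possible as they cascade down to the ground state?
3

The electron can occupy levels n = 1, 2, ..., 3 during de-excitation — that is m = 3 - 1 + 1 = 3 distinct levels.

The number of distinct spectral lines equals the number of ways to choose 2 of these m levels (each pair gives one possible emission transition):

Number of lines = m(m-1)/2 = 3×2/2 = 3

These correspond to all possible transitions between the 3 levels:
3 → 2, 3 → 1, 2 → 1

Each transition produces a photon with a unique energy (and thus wavelength). This count does not depend on Z.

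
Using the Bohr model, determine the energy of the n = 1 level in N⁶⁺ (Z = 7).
-666.679300 eV

For hydrogen-like ions, the energy levels scale with Z²:
E_n = -13.6057 Z² / n² eV

For N⁶⁺ (Z = 7) at n = 1:
E_1 = -13.6057 × 7² / 1²
E_1 = -13.6057 × 49 / 1
E_1 = -666.6793 / 1
E_1 = -666.679300 eV

The energy is 49 times more negative than hydrogen at the same n due to the stronger nuclear charge.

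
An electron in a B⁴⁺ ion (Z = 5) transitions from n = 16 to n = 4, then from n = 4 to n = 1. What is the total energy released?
338.814 eV

The energy levels of B⁴⁺ are E_n = -13.6057 × 5² / n² eV.

First transition (16 → 4):
ΔE₁ = |E_4 - E_16|
ΔE₁ = |-21.258906250 - (-1.328681641)| = 19.930225 eV

Second transition (4 → 1):
ΔE₂ = |E_1 - E_4|
ΔE₂ = |-340.142500000 - (-21.258906250)| = 318.883594 eV

Total energy released:
E_total = ΔE₁ + ΔE₂ = 19.930225 + 318.883594 = 338.814 eV

Note: This equals the direct transition 16 → 1: 338.814 eV ✓
Energy is conserved regardless of the path taken.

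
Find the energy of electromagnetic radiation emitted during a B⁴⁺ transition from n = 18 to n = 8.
4.2649 eV

The energy levels are E_n = -13.6057 Z² eV / n².

Energy at n = 18: E_18 = -13.6057 × 5² / 18² = -1.0498225 eV
Energy at n = 8: E_8 = -13.6057 × 5² / 8² = -5.3147266 eV

For emission (electron falling to lower state), the photon energy is:
E_photon = E_18 - E_8 = |-1.0498225 - (-5.3147266)|
E_photon = 4.2649 eV

This energy is carried away by the emitted photon.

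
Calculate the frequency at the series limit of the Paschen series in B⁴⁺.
9.13846e+15 Hz

The series limit corresponds to the transition from n = ∞ to n = 3.
This is the highest energy (shortest wavelength) transition in the Paschen series.

E_∞ = 0 eV
E_3 = -13.6057 × 5² / 3² = -37.79361111 eV

Energy at series limit:
ΔE = E_∞ - E_3 = 0 - (-37.79361111) = 37.79361111 eV
E = 37.79361111 eV × (1.602177 × 10⁻¹⁹ J/eV) = 6.0552054e-18 J
f = E/h = 6.0552054e-18 J / (6.62607 × 10⁻³⁴ J·s) = 9.13846e+15 Hz

This energy equals the ionization energy from the n = 3 state of B⁴⁺.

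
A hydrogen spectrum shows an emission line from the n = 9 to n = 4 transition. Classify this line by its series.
Brackett series

The spectral series in hydrogen are named based on the final (lower) energy level:
- Lyman series: n_final = 1 (ultraviolet)
- Balmer series: n_final = 2 (visible/near-UV)
- Paschen series: n_final = 3 (infrared)
- Brackett series: n_final = 4 (infrared)
- Pfund series: n_final = 5 (far infrared)

Since this transition ends at n = 4, it belongs to the Brackett series.

For reference, this 9 → 4 line has photon energy
ΔE = 13.6057 eV × (1/4² - 1/9²) = 0.68238464506 eV,
corresponding to wavelength λ = hc/ΔE = 1239.84 eV·nm / 0.68238464506 eV = 1816.92248 nm in the infrared region.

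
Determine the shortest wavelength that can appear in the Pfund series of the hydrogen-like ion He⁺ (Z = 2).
569.541 nm

The series limit corresponds to the transition from n = ∞ to n = 5.
This is the highest energy (shortest wavelength) transition in the Pfund series.

E_∞ = 0 eV
E_5 = -13.6057 × 2² / 5² = -2.1769120 eV

Energy at series limit:
ΔE = E_∞ - E_5 = 0 - (-2.1769120) = 2.1769120 eV
λ = hc/E = 1239.84 eV·nm / 2.1769120 eV = 569.541 nm

This energy equals the ionization energy from the n = 5 state of He⁺.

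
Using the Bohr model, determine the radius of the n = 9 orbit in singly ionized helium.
2.143168 nm (or 21.431677 Å)

The Bohr radius formula is:
r_n = n² a₀ / Z

where a₀ = 0.052917721 nm is the Bohr radius.

For He⁺ (Z = 2) at n = 9:
r_9 = 9² × 0.052917721 nm / 2
r_9 = 81 × 0.052917721 nm / 2
r_9 = 4.2863354 nm / 2
r_9 = 2.143168 nm

The electron orbits at approximately 2.143168 nm from the nucleus.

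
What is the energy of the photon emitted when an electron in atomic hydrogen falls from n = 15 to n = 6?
0.317466 eV

The energy levels are E_n = -13.6057 eV / n².

Energy at n = 15: E_15 = -13.6057 / 15² = -0.060469778 eV
Energy at n = 6: E_6 = -13.6057 / 6² = -0.377936111 eV

For emission (electron falling to lower state), the photon energy is:
E_photon = E_15 - E_6 = |-0.060469778 - (-0.377936111)|
E_photon = 0.317466 eV

This energy is carried away by the emitted photon.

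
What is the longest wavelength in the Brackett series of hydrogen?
4050.0673 nm

The longest wavelength corresponds to the smallest energy transition in the series.
The Brackett series has all transitions ending at n_f = 4.

For H, the first line (α-line) is the jump from n = 5 to n = 4:
E_5 = -13.6057 / 5² = -0.5442280000 eV
E_4 = -13.6057 / 4² = -0.8503562500 eV
ΔE = E_5 - E_4 = 0.3061282500 eV

λ = hc/E = 1239.84 eV·nm / 0.3061282500 eV
λ = 4050.0673 nm

This is the α-line of the Brackett series in H.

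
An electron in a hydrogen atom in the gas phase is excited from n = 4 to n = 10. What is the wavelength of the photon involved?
1735.7431 nm

First, find the transition energy using E_n = -13.6057 / n² eV:
E_4 = -13.6057 / 4² = -0.8503562500 eV
E_10 = -13.6057 / 10² = -0.1360570000 eV

Photon energy: |ΔE| = |E_10 - E_4| = 0.7142992500 eV

Convert to wavelength using E = hc/λ with hc = 1239.84 eV·nm:
λ = hc/E = 1239.84 eV·nm / 0.7142992500 eV
λ = 1735.7431 nm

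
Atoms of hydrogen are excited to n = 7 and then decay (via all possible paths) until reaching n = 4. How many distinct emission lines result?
6

The electron can occupy levels n = 4, 5, ..., 7 during de-excitation — that is m = 7 - 4 + 1 = 4 distinct levels.

The number of distinct spectral lines equals the number of ways to choose 2 of these m levels (each pair gives one possible emission transition):

Number of lines = m(m-1)/2 = 4×3/2 = 6

These correspond to all possible transitions between the 4 levels:
7 → 6, 7 → 5, 7 → 4, 6 → 5, 6 → 4, 5 → 4

Each transition produces a photon with a unique energy (and thus wavelength). This count does not depend on Z.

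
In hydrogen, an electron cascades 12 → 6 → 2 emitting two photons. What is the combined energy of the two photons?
3.306941 eV

The energy levels of hydrogen are E_n = -13.6057 / n² eV.

First transition (12 → 6):
ΔE₁ = |E_6 - E_12|
ΔE₁ = |-0.377936111111 - (-0.094484027778)| = 0.283452083 eV

Second transition (6 → 2):
ΔE₂ = |E_2 - E_6|
ΔE₂ = |-3.401425000000 - (-0.377936111111)| = 3.023488889 eV

Total energy released:
E_total = ΔE₁ + ΔE₂ = 0.283452083 + 3.023488889 = 3.306941 eV

Note: This equals the direct transition 12 → 2: 3.306941 eV ✓
Energy is conserved regardless of the path taken.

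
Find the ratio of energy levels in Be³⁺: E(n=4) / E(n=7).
3.062500

Using E_n = -13.6057 Z² / n² eV with Z = 4:

E_4 = -13.6057 × 4² / 4² = -217.6912 / 16 = -13.605700000000 eV
E_7 = -13.6057 × 4² / 7² = -217.6912 / 49 = -4.442677551020 eV

The ratio is:
E_4/E_7 = (-13.605700000000) / (-4.442677551020)
E_4/E_7 = (-217.6912/16) / (-217.6912/49)
E_4/E_7 = 49/16
E_4/E_7 = 3.062500
(Note: the Z² factors cancel in the ratio.)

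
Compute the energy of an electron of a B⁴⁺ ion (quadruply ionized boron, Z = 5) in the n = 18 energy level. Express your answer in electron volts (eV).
-1.05 eV

The energy levels of a hydrogen-like atom are given by:
E_n = -13.6057 Z² / n² eV  (with Z = 5 for B⁴⁺)

For n = 18:
E_18 = -13.6057 × 5² / 18²
E_18 = -13.6057 × 25 / 324
E_18 = -1.05 eV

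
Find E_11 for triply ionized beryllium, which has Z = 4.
-1.799101 eV

For hydrogen-like ions, the energy levels scale with Z²:
E_n = -13.6057 Z² / n² eV

For Be³⁺ (Z = 4) at n = 11:
E_11 = -13.6057 × 4² / 11²
E_11 = -13.6057 × 16 / 121
E_11 = -217.6912 / 121
E_11 = -1.799101 eV

The energy is 16 times more negative than hydrogen at the same n due to the stronger nuclear charge.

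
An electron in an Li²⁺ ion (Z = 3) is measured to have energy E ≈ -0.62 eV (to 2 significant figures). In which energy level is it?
n = 14

The exact energy levels follow E_n = -13.6057 Z² / n² eV with Z = 3.

The measured value (-0.62 eV) is reported to only 2 significant figures, so we must test candidate n values and see which one matches to that precision.

Candidate energies:
  n = 12:  E = -13.6057 × 3² / 12² = -0.850356 eV
  n = 13:  E = -13.6057 × 3² / 13² = -0.724564 eV
  n = 14:  E = -13.6057 × 3² / 14² = -0.624752 eV  ← matches
  n = 15:  E = -13.6057 × 3² / 15² = -0.544228 eV
  n = 16:  E = -13.6057 × 3² / 16² = -0.478325 eV

Checking against the measurement of -0.62 eV (2 sig figs), only n = 14 agrees:
E_14 = -0.624752 eV, which rounds to -0.62 eV ✓

Therefore n = 14.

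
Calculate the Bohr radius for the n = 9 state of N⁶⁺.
0.612334 nm (or 6.123336 Å)

The Bohr radius formula is:
r_n = n² a₀ / Z

where a₀ = 0.052917721 nm is the Bohr radius.

For N⁶⁺ (Z = 7) at n = 9:
r_9 = 9² × 0.052917721 nm / 7
r_9 = 81 × 0.052917721 nm / 7
r_9 = 4.2863354 nm / 7
r_9 = 0.612334 nm

The electron orbits at approximately 0.612334 nm from the nucleus.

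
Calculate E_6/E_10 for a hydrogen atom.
2.7778

Using E_n = -13.6057 Z² / n² eV with Z = 1:

E_6 = -13.6057 / 6² = -13.6057 / 36 = -0.3779361111 eV
E_10 = -13.6057 / 10² = -13.6057 / 100 = -0.1360570000 eV

The ratio is:
E_6/E_10 = (-0.3779361111) / (-0.1360570000)
E_6/E_10 = (-13.6057/36) / (-13.6057/100)
E_6/E_10 = 100/36
E_6/E_10 = 2.7778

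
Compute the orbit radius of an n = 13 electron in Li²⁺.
2.9810 nm (or 29.8103 Å)

The Bohr radius formula is:
r_n = n² a₀ / Z

where a₀ = 0.0529177 nm is the Bohr radius.

For Li²⁺ (Z = 3) at n = 13:
r_13 = 13² × 0.0529177 nm / 3
r_13 = 169 × 0.0529177 nm / 3
r_13 = 8.94309 nm / 3
r_13 = 2.9810 nm

The electron orbits at approximately 2.9810 nm from the nucleus.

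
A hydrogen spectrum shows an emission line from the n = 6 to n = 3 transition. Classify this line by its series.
Paschen series

The spectral series in hydrogen are named based on the final (lower) energy level:
- Lyman series: n_final = 1 (ultraviolet)
- Balmer series: n_final = 2 (visible/near-UV)
- Paschen series: n_final = 3 (infrared)
- Brackett series: n_final = 4 (infrared)
- Pfund series: n_final = 5 (far infrared)

Since this transition ends at n = 3, it belongs to the Paschen series.

For reference, this 6 → 3 line has photon energy
ΔE = 13.6057 eV × (1/3² - 1/6²) = 1.133808333 eV,
corresponding to wavelength λ = hc/ΔE = 1239.84 eV·nm / 1.133808333 eV = 1093.5182 nm in the infrared region.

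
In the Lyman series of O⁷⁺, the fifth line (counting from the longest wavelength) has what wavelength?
1.46 nm

The lines of a series are numbered from the longest wavelength (smallest ΔE) outward; the fifth line is the transition from n = n_f + 5 to n_f.
The Lyman series has all transitions ending at n_f = 1.

For O⁷⁺ (Z = 8), the fifth line (ε-line) is the jump from n = 6 to n = 1:
E_6 = -13.6057 × 8² / 6² = -24.1879 eV
E_1 = -13.6057 × 8² / 1² = -870.7648 eV
ΔE = E_6 - E_1 = 846.5769 eV

λ = hc/E = 1239.84 eV·nm / 846.5769 eV
λ = 1.46 nm

This is the ε-line of the Lyman series in O⁷⁺.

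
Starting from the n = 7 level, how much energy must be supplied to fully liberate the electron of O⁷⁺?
17.770710 eV

The ionization energy is the energy needed to remove the electron completely (n → ∞).

For a hydrogen-like ion with Z = 8, E_n = -13.6057 Z² / n² eV.

At n = 7: E_7 = -13.6057 × 8² / 7² = -17.770710204 eV
At n = ∞: E_∞ = 0 eV

Ionization energy = E_∞ - E_7 = 0 - (-17.770710204) = 17.770710204 eV
Ionization energy ≈ 17.770710 eV

This is also called the binding energy of the electron in state n = 7.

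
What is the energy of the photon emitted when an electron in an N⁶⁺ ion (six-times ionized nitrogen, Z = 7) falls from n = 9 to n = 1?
658.45 eV

The energy levels are E_n = -13.6057 Z² eV / n².

Energy at n = 9: E_9 = -13.6057 × 7² / 9² = -8.23061 eV
Energy at n = 1: E_1 = -13.6057 × 7² / 1² = -666.67930 eV

For emission (electron falling to lower state), the photon energy is:
E_photon = E_9 - E_1 = |-8.23061 - (-666.67930)|
E_photon = 658.45 eV

This energy is carried away by the emitted photon.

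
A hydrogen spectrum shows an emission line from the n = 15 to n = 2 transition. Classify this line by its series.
Balmer series

The spectral series in hydrogen are named based on the final (lower) energy level:
- Lyman series: n_final = 1 (ultraviolet)
- Balmer series: n_final = 2 (visible/near-UV)
- Paschen series: n_final = 3 (infrared)
- Brackett series: n_final = 4 (infrared)
- Pfund series: n_final = 5 (far infrared)

Since this transition ends at n = 2, it belongs to the Balmer series.

For reference, this 15 → 2 line has photon energy
ΔE = 13.6057 eV × (1/2² - 1/15²) = 3.340955222 eV,
corresponding to wavelength λ = hc/ΔE = 1239.84 eV·nm / 3.340955222 eV = 371.10345 nm in the visible/near-UV region.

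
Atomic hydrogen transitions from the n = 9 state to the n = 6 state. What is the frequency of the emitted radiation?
5.0769e+13 Hz

First, find the transition energy:
E_9 = -13.6057 / 9² = -0.16797160 eV
E_6 = -13.6057 / 6² = -0.37793611 eV
|ΔE| = |E_6 - E_9| = 0.20996451 eV

Convert to Joules: E = 0.20996451 eV × (1.602177 × 10⁻¹⁹ J/eV) = 3.364003e-20 J

Using E = hf:
f = E/h = 3.364003e-20 J / (6.62607 × 10⁻³⁴ J·s)
f = 5.0769e+13 Hz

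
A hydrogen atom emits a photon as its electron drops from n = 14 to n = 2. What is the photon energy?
3.332 eV

The energy levels are E_n = -13.6057 eV / n².

Energy at n = 14: E_14 = -13.6057 / 14² = -0.069417 eV
Energy at n = 2: E_2 = -13.6057 / 2² = -3.401425 eV

For emission (electron falling to lower state), the photon energy is:
E_photon = E_14 - E_2 = |-0.069417 - (-3.401425)|
E_photon = 3.332 eV

This energy is carried away by the emitted photon.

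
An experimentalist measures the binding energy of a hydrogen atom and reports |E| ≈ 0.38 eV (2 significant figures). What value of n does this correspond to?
n = 6

The exact energy levels follow E_n = -13.6057 eV / n².

The measured value (-0.38 eV) is reported to only 2 significant figures, so we must test candidate n values and see which one matches to that precision.

Candidate energies:
  n = 4:  E = -13.6057/4² = -0.85036 eV
  n = 5:  E = -13.6057/5² = -0.54423 eV
  n = 6:  E = -13.6057/6² = -0.37794 eV  ← matches
  n = 7:  E = -13.6057/7² = -0.27767 eV
  n = 8:  E = -13.6057/8² = -0.21259 eV

Checking against the measurement of -0.38 eV (2 sig figs), only n = 6 agrees:
E_6 = -0.37794 eV, which rounds to -0.38 eV ✓

Therefore n = 6.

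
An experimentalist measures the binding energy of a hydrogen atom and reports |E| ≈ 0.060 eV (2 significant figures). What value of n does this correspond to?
n = 15

The exact energy levels follow E_n = -13.6057 eV / n².

The measured value (-0.060 eV) is reported to only 2 significant figures, so we must test candidate n values and see which one matches to that precision.

Candidate energies:
  n = 13:  E = -13.6057/13² = -0.08051 eV
  n = 14:  E = -13.6057/14² = -0.06942 eV
  n = 15:  E = -13.6057/15² = -0.06047 eV  ← matches
  n = 16:  E = -13.6057/16² = -0.05315 eV
  n = 17:  E = -13.6057/17² = -0.04708 eV

Checking against the measurement of -0.060 eV (2 sig figs), only n = 15 agrees:
E_15 = -0.06047 eV, which rounds to -0.060 eV ✓

Therefore n = 15.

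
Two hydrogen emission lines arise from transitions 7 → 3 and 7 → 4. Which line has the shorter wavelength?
7 → 3

Calculate the energy for each transition:

Transition 7 → 3:
ΔE₁ = |E_3 - E_7| = |-13.6057/3² - (-13.6057/7²)|
ΔE₁ = |-1.511744444 - (-0.277667347)| = 1.234077 eV

Transition 7 → 4:
ΔE₂ = |E_4 - E_7| = |-13.6057/4² - (-13.6057/7²)|
ΔE₂ = |-0.850356250 - (-0.277667347)| = 0.572689 eV

Since 1.234077 eV > 0.572689 eV, the transition 7 → 3 emits the more energetic photon.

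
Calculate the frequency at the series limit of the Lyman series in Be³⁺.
5.26e+16 Hz

The series limit corresponds to the transition from n = ∞ to n = 1.
This is the highest energy (shortest wavelength) transition in the Lyman series.

E_∞ = 0 eV
E_1 = -13.6057 × 4² / 1² = -217.69120 eV

Energy at series limit:
ΔE = E_∞ - E_1 = 0 - (-217.69120) = 217.69120 eV
E = 217.69120 eV × (1.602177 × 10⁻¹⁹ J/eV) = 3.4878e-17 J
f = E/h = 3.4878e-17 J / (6.62607 × 10⁻³⁴ J·s) = 5.26e+16 Hz

This energy equals the ionization energy from the n = 1 state of Be³⁺.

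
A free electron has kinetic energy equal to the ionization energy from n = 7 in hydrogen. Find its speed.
3.125e+05 m/s (or 0.104248% of c)

The binding energy at n = 7 for hydrogen is:
E_7 = -13.6057/7² = -0.27766735 eV
|E_7| = 0.27766735 eV

Convert to Joules:
KE = 0.27766735 eV × (1.602177 × 10⁻¹⁹ J/eV) = 4.44872e-20 J

Using KE = ½mv²:
v = √(2·KE/m_e)
v = √(2 × 4.44872e-20 J / 9.10938 × 10⁻³¹ kg)
v = 3.125e+05 m/s

This is approximately 0.104248% the speed of light.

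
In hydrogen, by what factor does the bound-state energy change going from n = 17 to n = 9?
3.567901

Using E_n = -13.6057 Z² / n² eV with Z = 1:

E_9 = -13.6057 / 9² = -13.6057 / 81 = -0.167971604938 eV
E_17 = -13.6057 / 17² = -13.6057 / 289 = -0.047078546713 eV

The ratio is:
E_9/E_17 = (-0.167971604938) / (-0.047078546713)
E_9/E_17 = (-13.6057/81) / (-13.6057/289)
E_9/E_17 = 289/81
E_9/E_17 = 3.567901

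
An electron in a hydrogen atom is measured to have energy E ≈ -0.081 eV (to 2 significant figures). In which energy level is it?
n = 13

The exact energy levels follow E_n = -13.6057 eV / n².

The measured value (-0.081 eV) is reported to only 2 significant figures, so we must test candidate n values and see which one matches to that precision.

Candidate energies:
  n = 11:  E = -13.6057/11² = -0.11244 eV
  n = 12:  E = -13.6057/12² = -0.09448 eV
  n = 13:  E = -13.6057/13² = -0.08051 eV  ← matches
  n = 14:  E = -13.6057/14² = -0.06942 eV
  n = 15:  E = -13.6057/15² = -0.06047 eV

Checking against the measurement of -0.081 eV (2 sig figs), only n = 13 agrees:
E_13 = -0.08051 eV, which rounds to -0.081 eV ✓

Therefore n = 13.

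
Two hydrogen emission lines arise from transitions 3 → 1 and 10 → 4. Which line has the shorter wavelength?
3 → 1

Calculate the energy for each transition:

Transition 3 → 1:
ΔE₁ = |E_1 - E_3| = |-13.6057/1² - (-13.6057/3²)|
ΔE₁ = |-13.605700000000 - (-1.511744444444)| = 12.093955556 eV

Transition 10 → 4:
ΔE₂ = |E_4 - E_10| = |-13.6057/4² - (-13.6057/10²)|
ΔE₂ = |-0.850356250000 - (-0.136057000000)| = 0.714299250 eV

Since 12.093955556 eV > 0.714299250 eV, the transition 3 → 1 emits the more energetic photon.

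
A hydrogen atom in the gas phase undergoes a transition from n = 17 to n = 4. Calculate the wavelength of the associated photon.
1543.47618 nm

First, find the transition energy using E_n = -13.6057 / n² eV:
E_17 = -13.6057 / 17² = -0.04707854671 eV
E_4 = -13.6057 / 4² = -0.85035625000 eV

Photon energy: |ΔE| = |E_4 - E_17| = 0.80327770329 eV

Convert to wavelength using E = hc/λ with hc = 1239.84 eV·nm:
λ = hc/E = 1239.84 eV·nm / 0.80327770329 eV
λ = 1543.47618 nm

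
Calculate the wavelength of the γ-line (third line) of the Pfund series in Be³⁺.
233.658 nm

The lines of a series are numbered from the longest wavelength (smallest ΔE) outward; the third line is the transition from n = n_f + 3 to n_f.
The Pfund series has all transitions ending at n_f = 5.

For Be³⁺ (Z = 4), the third line (γ-line) is the jump from n = 8 to n = 5:
E_8 = -13.6057 × 4² / 8² = -3.4014250 eV
E_5 = -13.6057 × 4² / 5² = -8.7076480 eV
ΔE = E_8 - E_5 = 5.3062230 eV

λ = hc/E = 1239.84 eV·nm / 5.3062230 eV
λ = 233.658 nm

This is the γ-line of the Pfund series in Be³⁺.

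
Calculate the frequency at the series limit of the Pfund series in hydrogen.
1.32e+14 Hz

The series limit corresponds to the transition from n = ∞ to n = 5.
This is the highest energy (shortest wavelength) transition in the Pfund series.

E_∞ = 0 eV
E_5 = -13.6057 / 5² = -0.54422800 eV

Energy at series limit:
ΔE = E_∞ - E_5 = 0 - (-0.54422800) = 0.54422800 eV
E = 0.54422800 eV × (1.602177 × 10⁻¹⁹ J/eV) = 8.7195e-20 J
f = E/h = 8.7195e-20 J / (6.62607 × 10⁻³⁴ J·s) = 1.32e+14 Hz

This energy equals the ionization energy from the n = 5 state of hydrogen.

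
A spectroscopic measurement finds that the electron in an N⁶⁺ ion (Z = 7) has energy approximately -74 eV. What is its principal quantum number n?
n = 3

The exact energy levels follow E_n = -13.6057 Z² / n² eV with Z = 7.

The measured value (-74 eV) is reported to only 2 significant figures, so we must test candidate n values and see which one matches to that precision.

Candidate energies:
  n = 1:  E = -13.6057 × 7² / 1² = -666.67930 eV
  n = 2:  E = -13.6057 × 7² / 2² = -166.66983 eV
  n = 3:  E = -13.6057 × 7² / 3² = -74.07548 eV  ← matches
  n = 4:  E = -13.6057 × 7² / 4² = -41.66746 eV
  n = 5:  E = -13.6057 × 7² / 5² = -26.66717 eV

Checking against the measurement of -74 eV (2 sig figs), only n = 3 agrees:
E_3 = -74.07548 eV, which rounds to -74 eV ✓

Therefore n = 3.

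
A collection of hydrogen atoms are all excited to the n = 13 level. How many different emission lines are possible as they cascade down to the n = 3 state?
55

The electron can occupy levels n = 3, 4, ..., 13 during de-excitation — that is m = 13 - 3 + 1 = 11 distinct levels.

The number of distinct spectral lines equals the number of ways to choose 2 of these m levels (each pair gives one possible emission transition):

Number of lines = m(m-1)/2 = 11×10/2 = 55

These correspond to all possible transitions between the 11 levels:
13 → 12, 13 → 11, 13 → 10, 13 → 9, 13 → 8, 13 → 7, 13 → 6, 13 → 5...

Each transition produces a photon with a unique energy (and thus wavelength). This count does not depend on Z.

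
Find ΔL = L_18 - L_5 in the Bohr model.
1.37094e-33 J·s (or 13ℏ)

In the Bohr model, L_n = nℏ where ℏ = 1.0545718e-34 J·s.

L_18 = 18ℏ = 1.8982292e-33 J·s
L_5 = 5ℏ = 5.2728590e-34 J·s

ΔL = L_18 - L_5 = (18 - 5)ℏ = 13ℏ
ΔL = 13 × 1.0545718e-34 J·s = 1.37094e-33 J·s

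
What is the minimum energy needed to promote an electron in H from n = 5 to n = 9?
0.376 eV

The energy levels of a hydrogen-like atom are E_n = -13.6057 eV / n².

Energy at n = 5: E_5 = -13.6057 / 5² = -0.544228 eV
Energy at n = 9: E_9 = -13.6057 / 9² = -0.167972 eV

The excitation energy is the difference:
ΔE = E_9 - E_5
ΔE = -0.167972 - (-0.544228)
ΔE = 0.376 eV

Since this is positive, energy must be absorbed (photon absorption).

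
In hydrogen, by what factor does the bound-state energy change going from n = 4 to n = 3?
1.778

Using E_n = -13.6057 Z² / n² eV with Z = 1:

E_3 = -13.6057 / 3² = -13.6057 / 9 = -1.511744444 eV
E_4 = -13.6057 / 4² = -13.6057 / 16 = -0.850356250 eV

The ratio is:
E_3/E_4 = (-1.511744444) / (-0.850356250)
E_3/E_4 = (-13.6057/9) / (-13.6057/16)
E_3/E_4 = 16/9
E_3/E_4 = 1.778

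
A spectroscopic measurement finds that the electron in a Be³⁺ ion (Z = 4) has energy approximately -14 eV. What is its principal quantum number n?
n = 4

The exact energy levels follow E_n = -13.6057 Z² / n² eV with Z = 4.

The measured value (-14 eV) is reported to only 2 significant figures, so we must test candidate n values and see which one matches to that precision.

Candidate energies:
  n = 2:  E = -13.6057 × 4² / 2² = -54.42280 eV
  n = 3:  E = -13.6057 × 4² / 3² = -24.18791 eV
  n = 4:  E = -13.6057 × 4² / 4² = -13.60570 eV  ← matches
  n = 5:  E = -13.6057 × 4² / 5² = -8.70765 eV
  n = 6:  E = -13.6057 × 4² / 6² = -6.04698 eV

Checking against the measurement of -14 eV (2 sig figs), only n = 4 agrees:
E_4 = -13.60570 eV, which rounds to -14 eV ✓

Therefore n = 4.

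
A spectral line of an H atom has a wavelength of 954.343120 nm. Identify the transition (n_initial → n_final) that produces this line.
n = 8 → n = 3

First, find the photon energy from the wavelength (hc = 1239.84 eV·nm):
E = hc/λ = 1239.84 eV·nm / 954.343120 nm = 1.2991554 eV

The energy levels of hydrogen satisfy E_n = -13.6057 / n² eV, so an emission n_i → n_f releases
ΔE = 13.6057 × (1/n_f² − 1/n_i²) eV.

Setting ΔE equal to the photon energy:
1/n_f² − 1/n_i² = 1.2991554 / 13.6057 = 0.095486112

Since 1/n_i² must be positive, we need 1/n_f² > 0.095486112, i.e. n_f ≤ 3. For each allowed n_f, solve n_i = (1/n_f² − 0.095486112)^(−1/2) and check whether it is a whole number:
  n_f = 1: 1/n_i² = 1.000000000 − 0.095486112 = 0.904513888 → n_i = 1.051  (not an integer) ✗
  n_f = 2: 1/n_i² = 0.250000000 − 0.095486112 = 0.154513888 → n_i = 2.544  (not an integer) ✗
  n_f = 3: 1/n_i² = 0.111111111 − 0.095486112 = 0.015624999 → n_i = 8.000  → integer, n_i = 8 ✓

Only n_f = 3 gives an integer upper level, n_i = 8.

The transition is from n = 8 to n = 3 (emission).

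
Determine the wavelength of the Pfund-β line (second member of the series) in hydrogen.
4651.24911 nm

The lines of a series are numbered from the longest wavelength (smallest ΔE) outward; the second line is the transition from n = n_f + 2 to n_f.
The Pfund series has all transitions ending at n_f = 5.

For H, the second line (β-line) is the jump from n = 7 to n = 5:
E_7 = -13.6057 / 7² = -0.27766734694 eV
E_5 = -13.6057 / 5² = -0.54422800000 eV
ΔE = E_7 - E_5 = 0.26656065306 eV

λ = hc/E = 1239.84 eV·nm / 0.26656065306 eV
λ = 4651.24911 nm

This is the β-line of the Pfund series in H.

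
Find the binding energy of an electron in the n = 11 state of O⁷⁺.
7.196403 eV

The ionization energy is the energy needed to remove the electron completely (n → ∞).

For a hydrogen-like ion with Z = 8, E_n = -13.6057 Z² / n² eV.

At n = 11: E_11 = -13.6057 × 8² / 11² = -7.196403306 eV
At n = ∞: E_∞ = 0 eV

Ionization energy = E_∞ - E_11 = 0 - (-7.196403306) = 7.196403306 eV
Ionization energy ≈ 7.196403 eV

This is also called the binding energy of the electron in state n = 11.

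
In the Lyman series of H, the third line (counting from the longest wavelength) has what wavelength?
97.20 nm

The lines of a series are numbered from the longest wavelength (smallest ΔE) outward; the third line is the transition from n = n_f + 3 to n_f.
The Lyman series has all transitions ending at n_f = 1.

For H, the third line (γ-line) is the jump from n = 4 to n = 1:
E_4 = -13.6057 / 4² = -0.8504 eV
E_1 = -13.6057 / 1² = -13.6057 eV
ΔE = E_4 - E_1 = 12.7553 eV

λ = hc/E = 1239.84 eV·nm / 12.7553 eV
λ = 97.20 nm

This is the γ-line of the Lyman series in H.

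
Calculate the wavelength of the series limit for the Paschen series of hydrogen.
820.138618 nm

The series limit corresponds to the transition from n = ∞ to n = 3.
This is the highest energy (shortest wavelength) transition in the Paschen series.

E_∞ = 0 eV
E_3 = -13.6057 / 3² = -1.5117444444 eV

Energy at series limit:
ΔE = E_∞ - E_3 = 0 - (-1.5117444444) = 1.5117444444 eV
λ = hc/E = 1239.84 eV·nm / 1.5117444444 eV = 820.138618 nm

This energy equals the ionization energy from the n = 3 state of hydrogen.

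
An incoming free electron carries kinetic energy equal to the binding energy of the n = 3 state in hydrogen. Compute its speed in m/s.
7.292e+05 m/s (or 0.243% of c)

The binding energy at n = 3 for hydrogen is:
E_3 = -13.6057/3² = -1.511744 eV
|E_3| = 1.511744 eV

Convert to Joules:
KE = 1.511744 eV × (1.602177 × 10⁻¹⁹ J/eV) = 2.42208e-19 J

Using KE = ½mv²:
v = √(2·KE/m_e)
v = √(2 × 2.42208e-19 J / 9.10938 × 10⁻³¹ kg)
v = 7.292e+05 m/s

This is approximately 0.243% the speed of light.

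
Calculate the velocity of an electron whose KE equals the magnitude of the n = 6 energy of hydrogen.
3.64615e+05 m/s (or 0.122% of c)

The binding energy at n = 6 for hydrogen is:
E_6 = -13.6057/6² = -0.377936111 eV
|E_6| = 0.377936111 eV

Convert to Joules:
KE = 0.377936111 eV × (1.602177 × 10⁻¹⁹ J/eV) = 6.0552054e-20 J

Using KE = ½mv²:
v = √(2·KE/m_e)
v = √(2 × 6.0552054e-20 J / 9.10938 × 10⁻³¹ kg)
v = 3.64615e+05 m/s

This is approximately 0.122% the speed of light.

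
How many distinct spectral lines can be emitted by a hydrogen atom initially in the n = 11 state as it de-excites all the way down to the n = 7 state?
10

The electron can occupy levels n = 7, 8, ..., 11 during de-excitation — that is m = 11 - 7 + 1 = 5 distinct levels.

The number of distinct spectral lines equals the number of ways to choose 2 of these m levels (each pair gives one possible emission transition):

Number of lines = m(m-1)/2 = 5×4/2 = 10

These correspond to all possible transitions between the 5 levels:
11 → 10, 11 → 9, 11 → 8, 11 → 7, 10 → 9, 10 → 8, 10 → 7, 9 → 8...

Each transition produces a photon with a unique energy (and thus wavelength). This count does not depend on Z.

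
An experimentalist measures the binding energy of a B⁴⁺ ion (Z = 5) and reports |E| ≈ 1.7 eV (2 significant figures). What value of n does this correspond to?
n = 14

The exact energy levels follow E_n = -13.6057 Z² / n² eV with Z = 5.

The measured value (-1.7 eV) is reported to only 2 significant figures, so we must test candidate n values and see which one matches to that precision.

Candidate energies:
  n = 12:  E = -13.6057 × 5² / 12² = -2.36210 eV
  n = 13:  E = -13.6057 × 5² / 13² = -2.01268 eV
  n = 14:  E = -13.6057 × 5² / 14² = -1.73542 eV  ← matches
  n = 15:  E = -13.6057 × 5² / 15² = -1.51174 eV
  n = 16:  E = -13.6057 × 5² / 16² = -1.32868 eV

Checking against the measurement of -1.7 eV (2 sig figs), only n = 14 agrees:
E_14 = -1.73542 eV, which rounds to -1.7 eV ✓

Therefore n = 14.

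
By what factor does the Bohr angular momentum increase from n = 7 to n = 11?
1.5714

In the Bohr model, L_n = nℏ, so the ratio is purely the ratio of quantum numbers:

L_11/L_7 = 11ℏ / 7ℏ = 11/7 = 1.5714

The angular momentum scales linearly with n.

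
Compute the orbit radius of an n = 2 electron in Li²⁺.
0.0706 nm (or 0.7056 Å)

The Bohr radius formula is:
r_n = n² a₀ / Z

where a₀ = 0.0529177 nm is the Bohr radius.

For Li²⁺ (Z = 3) at n = 2:
r_2 = 2² × 0.0529177 nm / 3
r_2 = 4 × 0.0529177 nm / 3
r_2 = 0.21167 nm / 3
r_2 = 0.0706 nm

The electron orbits at approximately 0.0706 nm from the nucleus.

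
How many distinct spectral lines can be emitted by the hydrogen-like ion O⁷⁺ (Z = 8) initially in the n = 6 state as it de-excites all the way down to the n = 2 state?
10

The electron can occupy levels n = 2, 3, ..., 6 during de-excitation — that is m = 6 - 2 + 1 = 5 distinct levels.

The number of distinct spectral lines equals the number of ways to choose 2 of these m levels (each pair gives one possible emission transition):

Number of lines = m(m-1)/2 = 5×4/2 = 10

These correspond to all possible transitions between the 5 levels:
6 → 5, 6 → 4, 6 → 3, 6 → 2, 5 → 4, 5 → 3, 5 → 2, 4 → 3...

Each transition produces a photon with a unique energy (and thus wavelength). This count does not depend on Z.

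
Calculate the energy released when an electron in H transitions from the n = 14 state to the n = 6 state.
0.31 eV

The energy levels are E_n = -13.6057 eV / n².

Energy at n = 14: E_14 = -13.6057 / 14² = -0.06942 eV
Energy at n = 6: E_6 = -13.6057 / 6² = -0.37794 eV

For emission (electron falling to lower state), the photon energy is:
E_photon = E_14 - E_6 = |-0.06942 - (-0.37794)|
E_photon = 0.31 eV

This energy is carried away by the emitted photon.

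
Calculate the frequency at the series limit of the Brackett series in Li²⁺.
1.8505e+15 Hz

The series limit corresponds to the transition from n = ∞ to n = 4.
This is the highest energy (shortest wavelength) transition in the Brackett series.

E_∞ = 0 eV
E_4 = -13.6057 × 3² / 4² = -7.6532063 eV

Energy at series limit:
ΔE = E_∞ - E_4 = 0 - (-7.6532063) = 7.6532063 eV
E = 7.6532063 eV × (1.602177 × 10⁻¹⁹ J/eV) = 1.226179e-18 J
f = E/h = 1.226179e-18 J / (6.62607 × 10⁻³⁴ J·s) = 1.8505e+15 Hz

This energy equals the ionization energy from the n = 4 state of Li²⁺.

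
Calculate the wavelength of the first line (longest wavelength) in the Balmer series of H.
656.1109 nm

The longest wavelength corresponds to the smallest energy transition in the series.
The Balmer series has all transitions ending at n_f = 2.

For H, the first line (α-line) is the jump from n = 3 to n = 2:
E_3 = -13.6057 / 3² = -1.51174444 eV
E_2 = -13.6057 / 2² = -3.40142500 eV
ΔE = E_3 - E_2 = 1.88968056 eV

λ = hc/E = 1239.84 eV·nm / 1.88968056 eV
λ = 656.1109 nm

This is the α-line of the Balmer series in H.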